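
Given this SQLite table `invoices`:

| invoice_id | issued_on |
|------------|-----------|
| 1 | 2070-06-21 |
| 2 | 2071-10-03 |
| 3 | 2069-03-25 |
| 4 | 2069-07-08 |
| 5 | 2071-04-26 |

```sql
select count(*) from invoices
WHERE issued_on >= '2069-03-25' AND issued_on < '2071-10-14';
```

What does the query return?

Rows in [2069-03-25, 2071-10-14): 2070-06-21, 2071-10-03, 2069-03-25, 2069-07-08, 2071-04-26 → 5 rows.

5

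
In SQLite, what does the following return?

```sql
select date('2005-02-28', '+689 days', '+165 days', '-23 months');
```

Applying '+689 days' to 2005-02-28: counting 689 days forward gives 2007-01-18.
Applying '+165 days' to 2007-01-18: counting 165 days forward gives 2007-07-02.
Adding -23 months to 2007-07-02 gives 2005-08-02.

2005-08-02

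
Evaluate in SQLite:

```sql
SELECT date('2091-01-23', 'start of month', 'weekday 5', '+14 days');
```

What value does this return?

`start of month` rewinds 2091-01-23 to 2091-01-01.
`weekday 5` advances to the next Friday; 2091-01-01 is a Monday, so it moves forward to 2091-01-05.
Advancing 14 more days within January lands on 2091-01-19.

2091-01-19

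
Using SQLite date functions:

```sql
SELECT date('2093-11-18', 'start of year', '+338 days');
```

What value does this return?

2093-12-05

`start of year` rewinds 2093-11-18 to 2093-01-01.
Applying '+338 days' to 2093-01-01: counting 338 days forward gives 2093-12-05.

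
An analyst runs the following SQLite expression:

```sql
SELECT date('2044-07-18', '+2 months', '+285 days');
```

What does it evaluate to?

2045-06-30

Adding +2 months to 2044-07-18 gives 2044-09-18.
Applying '+285 days' to 2044-09-18: counting 285 days forward gives 2045-06-30.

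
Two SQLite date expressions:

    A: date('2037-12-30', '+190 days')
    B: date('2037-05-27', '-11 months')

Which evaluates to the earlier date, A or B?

A = 2038-07-08.
B = 2036-06-27.
B is earlier.

B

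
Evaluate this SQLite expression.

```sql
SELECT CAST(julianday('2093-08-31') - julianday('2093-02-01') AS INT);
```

27 days remain in February 2093 after the 1st (28 − 1).
March 2093: 31 days.
April 2093: 30 days.
May 2093: 31 days.
June 2093: 30 days.
July 2093: 31 days.
Then 31 days into August 2093.
Total: 27 + 31 + 30 + 31 + 30 + 31 + 31 = 211.

211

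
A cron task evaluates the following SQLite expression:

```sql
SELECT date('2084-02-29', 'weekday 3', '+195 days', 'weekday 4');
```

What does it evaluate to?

2084-09-14

`weekday 3` advances to the next Wednesday; 2084-02-29 is a Tuesday, so it moves forward to 2084-03-01.
Applying '+195 days' to 2084-03-01: counting 195 days forward gives 2084-09-12.
`weekday 4` advances to the next Thursday; 2084-09-12 is a Tuesday, so it moves forward to 2084-09-14.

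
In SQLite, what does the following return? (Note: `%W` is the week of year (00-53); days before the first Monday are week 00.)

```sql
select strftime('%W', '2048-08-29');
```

34

2048-08-29 is a Saturday. SQLite's %W counts Mondays since the year started; the result is 34.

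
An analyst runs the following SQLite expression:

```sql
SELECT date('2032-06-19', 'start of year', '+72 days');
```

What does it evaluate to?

2032-03-13

`start of year` rewinds 2032-06-19 to 2032-01-01.
Applying '+72 days' to 2032-01-01: counting 72 days forward gives 2032-03-13.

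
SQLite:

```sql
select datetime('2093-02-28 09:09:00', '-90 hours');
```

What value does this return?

-90 hours from 2093-02-28 09:09:00 is 2093-02-24 15:09:00 (crosses midnight).

2093-02-24 15:09:00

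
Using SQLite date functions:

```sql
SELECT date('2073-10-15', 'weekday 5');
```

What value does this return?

2073-10-20

`weekday 5` advances to the next Friday; 2073-10-15 is a Sunday, so it moves forward to 2073-10-20.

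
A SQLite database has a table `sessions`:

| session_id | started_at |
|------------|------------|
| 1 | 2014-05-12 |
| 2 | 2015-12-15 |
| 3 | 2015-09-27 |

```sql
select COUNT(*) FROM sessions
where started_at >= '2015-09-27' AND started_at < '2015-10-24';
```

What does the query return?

Rows in [2015-09-27, 2015-10-24): 2015-09-27 → 1 row.

1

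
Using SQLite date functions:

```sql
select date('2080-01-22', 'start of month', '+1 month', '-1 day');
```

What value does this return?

`start of month` rewinds 2080-01-22 to 2080-01-01.
Adding +1 month to 2080-01-01 gives 2080-02-01.
Going back 1 day from 2080-02-01 reaches 2080-01-31 (last day of January, 31 days).

2080-01-31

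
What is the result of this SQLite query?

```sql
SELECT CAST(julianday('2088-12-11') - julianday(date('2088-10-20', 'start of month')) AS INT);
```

`start of month` rewinds 2088-10-20 to 2088-10-01.
30 days remain in October 2088 after the 1st (31 − 1).
November 2088: 30 days.
Then 11 days into December 2088.
Total: 30 + 30 + 11 = 71.

71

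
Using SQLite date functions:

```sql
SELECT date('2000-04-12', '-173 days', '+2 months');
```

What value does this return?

1999-12-22

Applying '-173 days' to 2000-04-12: counting 173 days back gives 1999-10-22.
Adding +2 months to 1999-10-22 gives 1999-12-22.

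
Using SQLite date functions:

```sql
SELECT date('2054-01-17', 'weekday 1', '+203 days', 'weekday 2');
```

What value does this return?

`weekday 1` advances to the next Monday; 2054-01-17 is a Saturday, so it moves forward to 2054-01-19.
Applying '+203 days' to 2054-01-19: counting 203 days forward gives 2054-08-10.
`weekday 2` advances to the next Tuesday; 2054-08-10 is a Monday, so it moves forward to 2054-08-11.

2054-08-11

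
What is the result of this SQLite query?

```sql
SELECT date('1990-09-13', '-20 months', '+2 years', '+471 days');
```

1992-04-28

Adding -20 months to 1990-09-13 gives 1989-01-13.
Adding +2 years to 1989-01-13 gives 1991-01-13.
Applying '+471 days' to 1991-01-13: counting 471 days forward gives 1992-04-28.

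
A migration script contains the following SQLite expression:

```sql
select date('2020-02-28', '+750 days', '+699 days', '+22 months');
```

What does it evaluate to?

Applying '+750 days' to 2020-02-28: counting 750 days forward gives 2022-03-19.
Applying '+699 days' to 2022-03-19: counting 699 days forward gives 2024-02-16.
Adding +22 months to 2024-02-16 gives 2025-12-16.

2025-12-16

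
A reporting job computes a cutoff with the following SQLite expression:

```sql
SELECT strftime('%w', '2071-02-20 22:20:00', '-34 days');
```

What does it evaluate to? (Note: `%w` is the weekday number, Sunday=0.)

First apply '-34 days': 2071-02-20 22:20:00 → 2071-01-17 22:20:00.
2071-01-17 is a Saturday; with Sunday=0 that is 6.

6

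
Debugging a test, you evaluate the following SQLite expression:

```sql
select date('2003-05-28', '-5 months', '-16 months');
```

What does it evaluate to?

Adding -5 months to 2003-05-28 gives 2002-12-28.
Adding -16 months to 2002-12-28 gives 2001-08-28.

2001-08-28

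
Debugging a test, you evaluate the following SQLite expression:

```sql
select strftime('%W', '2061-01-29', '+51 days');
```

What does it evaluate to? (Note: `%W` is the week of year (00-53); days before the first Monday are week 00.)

12

First apply '+51 days': 2061-01-29 → 2061-03-21.
2061-03-21 is a Monday. SQLite's %W counts Mondays since the year started; the result is 12.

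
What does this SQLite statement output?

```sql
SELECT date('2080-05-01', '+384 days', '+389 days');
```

Applying '+384 days' to 2080-05-01: counting 384 days forward gives 2081-05-20.
Applying '+389 days' to 2081-05-20: counting 389 days forward gives 2082-06-13.

2082-06-13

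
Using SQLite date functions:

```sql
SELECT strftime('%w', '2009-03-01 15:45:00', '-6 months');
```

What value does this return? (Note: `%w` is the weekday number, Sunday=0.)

First apply '-6 months': 2009-03-01 15:45:00 → 2008-09-01 15:45:00.
2008-09-01 is a Monday; with Sunday=0 that is 1.

1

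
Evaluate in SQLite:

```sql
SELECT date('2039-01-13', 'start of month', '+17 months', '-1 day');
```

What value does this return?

`start of month` rewinds 2039-01-13 to 2039-01-01.
Adding +17 months to 2039-01-01 gives 2040-06-01.
Going back 1 day from 2040-06-01 reaches 2040-05-31 (last day of May, 31 days).

2040-05-31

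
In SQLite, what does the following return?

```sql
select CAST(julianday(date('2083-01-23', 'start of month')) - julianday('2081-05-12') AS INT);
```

`start of month` rewinds 2083-01-23 to 2083-01-01.
19 days remain in May 2081 after the 12th (31 − 12).
Full months from June 2081 through December 2082 contribute their day counts.
Then 1 day into January 2083.
Total: 19 + 30 + 31 + 31 + 30 + 31 + 30 + 31 + 31 + 28 + 31 + 30 + 31 + 30 + 31 + 31 + 30 + 31 + 30 + 31 + 1 = 599.

599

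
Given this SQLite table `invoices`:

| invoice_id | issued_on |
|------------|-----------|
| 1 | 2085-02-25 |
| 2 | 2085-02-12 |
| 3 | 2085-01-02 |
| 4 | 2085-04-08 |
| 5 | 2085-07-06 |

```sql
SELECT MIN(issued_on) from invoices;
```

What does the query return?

MIN over {2085-01-02, 2085-02-12, 2085-02-25, 2085-04-08, 2085-07-06}.

2085-01-02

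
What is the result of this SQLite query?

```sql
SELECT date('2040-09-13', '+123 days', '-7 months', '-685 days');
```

Applying '+123 days' to 2040-09-13: counting 123 days forward gives 2041-01-14.
Adding -7 months to 2041-01-14 gives 2040-06-14.
Applying '-685 days' to 2040-06-14: counting 685 days back gives 2038-07-30.

2038-07-30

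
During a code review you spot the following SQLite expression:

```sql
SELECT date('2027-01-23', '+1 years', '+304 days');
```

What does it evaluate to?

2028-11-22

Adding +1 year to 2027-01-23 gives 2028-01-23.
Applying '+304 days' to 2028-01-23: counting 304 days forward gives 2028-11-22.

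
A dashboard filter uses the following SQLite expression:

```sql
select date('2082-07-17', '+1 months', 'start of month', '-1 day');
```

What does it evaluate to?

2082-07-31

Adding +1 month to 2082-07-17 gives 2082-08-17.
`start of month` rewinds 2082-08-17 to 2082-08-01.
Going back 1 day from 2082-08-01 reaches 2082-07-31 (last day of July, 31 days).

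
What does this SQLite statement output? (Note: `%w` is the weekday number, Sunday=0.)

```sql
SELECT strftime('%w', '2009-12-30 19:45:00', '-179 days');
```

6

First apply '-179 days': 2009-12-30 19:45:00 → 2009-07-04 19:45:00.
2009-07-04 is a Saturday; with Sunday=0 that is 6.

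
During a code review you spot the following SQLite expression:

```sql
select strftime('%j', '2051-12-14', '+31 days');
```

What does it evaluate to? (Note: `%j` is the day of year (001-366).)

First apply '+31 days': 2051-12-14 → 2052-01-14.
Day-of-year for 2052-01-14: days since 2052-01-01 inclusive = 14, zero-padded to 014.

014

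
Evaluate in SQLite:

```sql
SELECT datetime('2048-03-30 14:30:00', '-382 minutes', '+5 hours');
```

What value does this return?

2048-03-30 13:08:00

382 minutes = 6h 22m; -382 minutes from 2048-03-30 14:30:00 is 2048-03-30 08:08:00.
+5 hours from 2048-03-30 08:08:00 is 2048-03-30 13:08:00.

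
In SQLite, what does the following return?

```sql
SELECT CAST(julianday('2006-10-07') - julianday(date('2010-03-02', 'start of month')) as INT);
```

`start of month` rewinds 2010-03-02 to 2010-03-01.
24 days remain in October 2006 after the 7th (31 − 7).
Full months from November 2006 through February 2010 contribute their day counts.
Then 1 day into March 2010.
Total: 24 + 30 + 31 + 31 + 28 + 31 + 30 + 31 + 30 + 31 + 31 + 30 + 31 + 30 + 31 + 31 + 29 + 31 + 30 + 31 + 30 + 31 + 31 + 30 + 31 + 30 + 31 + 31 + 28 + 31 + 30 + 31 + 30 + 31 + 31 + 30 + 31 + 30 + 31 + 31 + 28 + 1 = 1241.
The subtraction is earlier − later, so the result is −1241 → -1241.

-1241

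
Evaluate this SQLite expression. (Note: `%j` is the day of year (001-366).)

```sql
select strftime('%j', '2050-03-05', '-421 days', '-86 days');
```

288

First apply '-421 days', '-86 days': 2050-03-05 → 2048-10-14.
Day-of-year for 2048-10-14: days since 2048-01-01 inclusive = 288, zero-padded to 288.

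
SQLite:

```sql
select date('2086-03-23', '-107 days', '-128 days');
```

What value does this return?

2085-07-31

Applying '-107 days' to 2086-03-23: counting 107 days back gives 2085-12-06.
Applying '-128 days' to 2085-12-06: counting 128 days back gives 2085-07-31.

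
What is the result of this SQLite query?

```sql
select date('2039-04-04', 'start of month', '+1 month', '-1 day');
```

2039-04-30

`start of month` rewinds 2039-04-04 to 2039-04-01.
Adding +1 month to 2039-04-01 gives 2039-05-01.
Going back 1 day from 2039-05-01 reaches 2039-04-30 (last day of April, 30 days).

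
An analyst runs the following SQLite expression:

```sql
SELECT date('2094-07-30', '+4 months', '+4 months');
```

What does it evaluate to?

Adding +4 months to 2094-07-30 gives 2094-11-30.
Adding +4 months to 2094-11-30 gives 2095-03-30.

2095-03-30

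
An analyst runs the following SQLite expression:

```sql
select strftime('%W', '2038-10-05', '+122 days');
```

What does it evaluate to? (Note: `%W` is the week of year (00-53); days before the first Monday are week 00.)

First apply '+122 days': 2038-10-05 → 2039-02-04.
2039-02-04 is a Friday. SQLite's %W counts Mondays since the year started; the result is 05.

05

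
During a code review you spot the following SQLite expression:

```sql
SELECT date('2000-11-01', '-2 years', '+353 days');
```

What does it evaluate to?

Adding -2 years to 2000-11-01 gives 1998-11-01.
Applying '+353 days' to 1998-11-01: counting 353 days forward gives 1999-10-20.

1999-10-20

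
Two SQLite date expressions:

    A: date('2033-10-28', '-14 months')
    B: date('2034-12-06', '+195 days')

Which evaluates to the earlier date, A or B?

A

A = 2032-08-28.
B = 2035-06-19.
A is earlier.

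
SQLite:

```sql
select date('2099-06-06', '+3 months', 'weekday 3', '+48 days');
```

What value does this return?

Adding +3 months to 2099-06-06 gives 2099-09-06.
`weekday 3` advances to the next Wednesday; 2099-09-06 is a Sunday, so it moves forward to 2099-09-09.
Applying '+48 days' to 2099-09-09: counting 48 days forward gives 2099-10-27.

2099-10-27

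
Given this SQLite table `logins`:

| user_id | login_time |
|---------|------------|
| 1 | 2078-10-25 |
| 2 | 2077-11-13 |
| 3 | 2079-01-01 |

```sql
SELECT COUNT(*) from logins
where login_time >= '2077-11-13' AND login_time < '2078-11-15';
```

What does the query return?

Rows in [2077-11-13, 2078-11-15): 2078-10-25, 2077-11-13 → 2 rows.

2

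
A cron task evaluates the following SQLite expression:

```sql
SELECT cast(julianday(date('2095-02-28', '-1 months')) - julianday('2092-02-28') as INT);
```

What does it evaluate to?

1065

Adding -1 month to 2095-02-28 gives 2095-01-28.
1 day remains in February 2092 after the 28th (29 − 28).
Full months from March 2092 through December 2094 contribute their day counts.
Then 28 days into January 2095.
Total: 1 + 31 + 30 + 31 + 30 + 31 + 31 + 30 + 31 + 30 + 31 + 31 + 28 + 31 + 30 + 31 + 30 + 31 + 31 + 30 + 31 + 30 + 31 + 31 + 28 + 31 + 30 + 31 + 30 + 31 + 31 + 30 + 31 + 30 + 31 + 28 = 1065.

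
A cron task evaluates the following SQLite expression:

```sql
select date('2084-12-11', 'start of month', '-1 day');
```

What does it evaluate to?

`start of month` rewinds 2084-12-11 to 2084-12-01.
Going back 1 day from 2084-12-01 reaches 2084-11-30 (last day of November, 30 days).

2084-11-30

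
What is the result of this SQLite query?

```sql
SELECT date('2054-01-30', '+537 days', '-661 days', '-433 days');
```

Applying '+537 days' to 2054-01-30: counting 537 days forward gives 2055-07-21.
Applying '-661 days' to 2055-07-21: counting 661 days back gives 2053-09-28.
Applying '-433 days' to 2053-09-28: counting 433 days back gives 2052-07-22.

2052-07-22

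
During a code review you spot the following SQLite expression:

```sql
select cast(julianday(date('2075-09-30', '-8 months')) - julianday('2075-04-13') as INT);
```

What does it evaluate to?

-73

Adding -8 months to 2075-09-30 gives 2075-01-30.
1 day remains in January 2075 after the 30th (31 − 30).
February 2075: 28 days.
March 2075: 31 days.
Then 13 days into April 2075.
Total: 1 + 28 + 31 + 13 = 73.
The subtraction is earlier − later, so the result is −73 → -73.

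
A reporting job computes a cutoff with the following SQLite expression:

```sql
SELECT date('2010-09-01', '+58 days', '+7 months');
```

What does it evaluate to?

2011-05-29

Applying '+58 days' to 2010-09-01: counting 58 days forward gives 2010-10-29.
Adding +7 months to 2010-10-29 gives 2011-05-29.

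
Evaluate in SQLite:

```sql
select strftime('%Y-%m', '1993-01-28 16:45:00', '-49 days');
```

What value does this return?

1992-12

First apply '-49 days': 1993-01-28 16:45:00 → 1992-12-10 16:45:00.
`%Y-%m` extracts the year-month: 1992-12.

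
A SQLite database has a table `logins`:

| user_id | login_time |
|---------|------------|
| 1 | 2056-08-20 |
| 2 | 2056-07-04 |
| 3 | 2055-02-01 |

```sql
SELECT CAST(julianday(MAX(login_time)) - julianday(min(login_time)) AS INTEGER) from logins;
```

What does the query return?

MIN = 2055-02-01, MAX = 2056-08-20.
27 days remain in February 2055 after the 1st (28 − 1).
Full months from March 2055 through July 2056 contribute their day counts.
Then 20 days into August 2056.
Total: 27 + 31 + 30 + 31 + 30 + 31 + 31 + 30 + 31 + 30 + 31 + 31 + 29 + 31 + 30 + 31 + 30 + 31 + 20 = 566.

566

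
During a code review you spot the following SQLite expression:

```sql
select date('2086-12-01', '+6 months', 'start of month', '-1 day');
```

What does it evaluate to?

2087-05-31

Adding +6 months to 2086-12-01 gives 2087-06-01.
`start of month` rewinds 2087-06-01 to 2087-06-01.
Going back 1 day from 2087-06-01 reaches 2087-05-31 (last day of May, 31 days).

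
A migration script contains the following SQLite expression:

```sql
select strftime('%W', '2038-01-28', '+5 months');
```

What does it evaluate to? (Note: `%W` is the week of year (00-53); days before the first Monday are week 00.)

26

First apply '+5 months': 2038-01-28 → 2038-06-28.
2038-06-28 is a Monday. SQLite's %W counts Mondays since the year started; the result is 26.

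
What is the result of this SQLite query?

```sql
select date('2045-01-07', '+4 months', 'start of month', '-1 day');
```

2045-04-30

Adding +4 months to 2045-01-07 gives 2045-05-07.
`start of month` rewinds 2045-05-07 to 2045-05-01.
Going back 1 day from 2045-05-01 reaches 2045-04-30 (last day of April, 30 days).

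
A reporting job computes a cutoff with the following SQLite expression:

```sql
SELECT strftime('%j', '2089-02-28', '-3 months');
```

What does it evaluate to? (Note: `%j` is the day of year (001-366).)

333

First apply '-3 months': 2089-02-28 → 2088-11-28.
Day-of-year for 2088-11-28: days since 2088-01-01 inclusive = 333, zero-padded to 333.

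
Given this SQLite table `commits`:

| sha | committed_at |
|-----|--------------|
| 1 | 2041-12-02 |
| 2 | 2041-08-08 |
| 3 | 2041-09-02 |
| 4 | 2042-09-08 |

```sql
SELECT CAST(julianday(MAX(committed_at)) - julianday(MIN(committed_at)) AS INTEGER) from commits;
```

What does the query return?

396

MIN = 2041-08-08, MAX = 2042-09-08.
23 days remain in August 2041 after the 8th (31 − 8).
Full months from September 2041 through August 2042 contribute their day counts.
Then 8 days into September 2042.
Total: 23 + 30 + 31 + 30 + 31 + 31 + 28 + 31 + 30 + 31 + 30 + 31 + 31 + 8 = 396.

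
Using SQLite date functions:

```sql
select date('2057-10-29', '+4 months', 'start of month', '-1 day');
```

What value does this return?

2058-02-28

Adding +4 months to 2057-10-29 targets 2058-02-29. February 2058 has only 28 days, so SQLite normalizes the 1-day overflow forward to 2058-03-01.
`start of month` rewinds 2058-03-01 to 2058-03-01.
Going back 1 day from 2058-03-01 reaches 2058-02-28 (last day of February, 28 days).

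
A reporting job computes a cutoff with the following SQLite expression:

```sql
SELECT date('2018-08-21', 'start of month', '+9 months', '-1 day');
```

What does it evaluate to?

`start of month` rewinds 2018-08-21 to 2018-08-01.
Adding +9 months to 2018-08-01 gives 2019-05-01.
Going back 1 day from 2019-05-01 reaches 2019-04-30 (last day of April, 30 days).

2019-04-30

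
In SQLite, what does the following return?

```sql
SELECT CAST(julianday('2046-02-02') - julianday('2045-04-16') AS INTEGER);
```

292

14 days remain in April 2045 after the 16th (30 − 16).
Full months from May 2045 through January 2046 contribute their day counts.
Then 2 days into February 2046.
Total: 14 + 31 + 30 + 31 + 31 + 30 + 31 + 30 + 31 + 31 + 2 = 292.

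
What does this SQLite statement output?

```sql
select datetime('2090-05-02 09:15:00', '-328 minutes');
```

328 minutes = 5h 28m; -328 minutes from 2090-05-02 09:15:00 is 2090-05-02 03:47:00.

2090-05-02 03:47:00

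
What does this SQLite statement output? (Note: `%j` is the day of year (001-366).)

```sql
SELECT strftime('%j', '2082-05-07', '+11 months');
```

097

First apply '+11 months': 2082-05-07 → 2083-04-07.
Day-of-year for 2083-04-07: days since 2083-01-01 inclusive = 97, zero-padded to 097.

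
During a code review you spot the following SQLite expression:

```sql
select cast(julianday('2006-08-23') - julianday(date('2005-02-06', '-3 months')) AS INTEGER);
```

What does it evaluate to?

Adding -3 months to 2005-02-06 gives 2004-11-06.
24 days remain in November 2004 after the 6th (30 − 6).
Full months from December 2004 through July 2006 contribute their day counts.
Then 23 days into August 2006.
Total: 24 + 31 + 31 + 28 + 31 + 30 + 31 + 30 + 31 + 31 + 30 + 31 + 30 + 31 + 31 + 28 + 31 + 30 + 31 + 30 + 31 + 23 = 655.

655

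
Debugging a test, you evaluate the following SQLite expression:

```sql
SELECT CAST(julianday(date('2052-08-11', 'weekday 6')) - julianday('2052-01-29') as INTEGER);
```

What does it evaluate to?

`weekday 6` advances to the next Saturday; 2052-08-11 is a Sunday, so it moves forward to 2052-08-17.
2 days remain in January 2052 after the 29th (31 − 29).
Full months from February 2052 through July 2052 contribute their day counts.
Then 17 days into August 2052.
Total: 2 + 29 + 31 + 30 + 31 + 30 + 31 + 17 = 201.

201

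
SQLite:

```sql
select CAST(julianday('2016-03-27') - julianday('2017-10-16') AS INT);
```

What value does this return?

4 days remain in March 2016 after the 27th (31 − 27).
Full months from April 2016 through September 2017 contribute their day counts.
Then 16 days into October 2017.
Total: 4 + 30 + 31 + 30 + 31 + 31 + 30 + 31 + 30 + 31 + 31 + 28 + 31 + 30 + 31 + 30 + 31 + 31 + 30 + 16 = 568.
The subtraction is earlier − later, so the result is −568 → -568.

-568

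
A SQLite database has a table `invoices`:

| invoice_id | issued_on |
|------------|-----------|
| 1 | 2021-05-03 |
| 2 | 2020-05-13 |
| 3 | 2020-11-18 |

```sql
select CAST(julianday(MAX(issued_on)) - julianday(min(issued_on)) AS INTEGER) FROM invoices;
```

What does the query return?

355

MIN = 2020-05-13, MAX = 2021-05-03.
18 days remain in May 2020 after the 13th (31 − 13).
Full months from June 2020 through April 2021 contribute their day counts.
Then 3 days into May 2021.
Total: 18 + 30 + 31 + 31 + 30 + 31 + 30 + 31 + 31 + 28 + 31 + 30 + 3 = 355.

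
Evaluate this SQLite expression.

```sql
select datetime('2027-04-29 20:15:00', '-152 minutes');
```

152 minutes = 2h 32m; -152 minutes from 2027-04-29 20:15:00 is 2027-04-29 17:43:00.

2027-04-29 17:43:00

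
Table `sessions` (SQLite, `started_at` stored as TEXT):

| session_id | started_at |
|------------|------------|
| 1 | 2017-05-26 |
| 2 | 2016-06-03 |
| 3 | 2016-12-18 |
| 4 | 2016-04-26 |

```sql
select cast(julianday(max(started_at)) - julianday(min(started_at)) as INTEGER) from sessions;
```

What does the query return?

MIN = 2016-04-26, MAX = 2017-05-26.
4 days remain in April 2016 after the 26th (30 − 26).
Full months from May 2016 through April 2017 contribute their day counts.
Then 26 days into May 2017.
Total: 4 + 31 + 30 + 31 + 31 + 30 + 31 + 30 + 31 + 31 + 28 + 31 + 30 + 26 = 395.

395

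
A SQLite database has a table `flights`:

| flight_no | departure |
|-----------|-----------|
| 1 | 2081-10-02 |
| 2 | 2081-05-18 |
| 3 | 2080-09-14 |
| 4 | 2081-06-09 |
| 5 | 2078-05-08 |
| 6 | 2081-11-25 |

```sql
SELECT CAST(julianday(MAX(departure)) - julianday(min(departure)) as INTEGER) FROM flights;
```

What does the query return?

1297

MIN = 2078-05-08, MAX = 2081-11-25.
23 days remain in May 2078 after the 8th (31 − 8).
Full months from June 2078 through October 2081 contribute their day counts.
Then 25 days into November 2081.
Total: 23 + 30 + 31 + 31 + 30 + 31 + 30 + 31 + 31 + 28 + 31 + 30 + 31 + 30 + 31 + 31 + 30 + 31 + 30 + 31 + 31 + 29 + 31 + 30 + 31 + 30 + 31 + 31 + 30 + 31 + 30 + 31 + 31 + 28 + 31 + 30 + 31 + 30 + 31 + 31 + 30 + 31 + 25 = 1297.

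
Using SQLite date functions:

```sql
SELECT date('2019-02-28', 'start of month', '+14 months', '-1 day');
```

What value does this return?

2020-03-31

`start of month` rewinds 2019-02-28 to 2019-02-01.
Adding +14 months to 2019-02-01 gives 2020-04-01.
Going back 1 day from 2020-04-01 reaches 2020-03-31 (last day of March, 31 days).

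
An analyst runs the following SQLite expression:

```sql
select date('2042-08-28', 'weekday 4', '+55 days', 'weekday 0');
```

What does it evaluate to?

`weekday 4` advances to the next Thursday; 2042-08-28 is already a Thursday, so it stays at 2042-08-28.
Applying '+55 days' to 2042-08-28: counting 55 days forward gives 2042-10-22.
`weekday 0` advances to the next Sunday; 2042-10-22 is a Wednesday, so it moves forward to 2042-10-26.

2042-10-26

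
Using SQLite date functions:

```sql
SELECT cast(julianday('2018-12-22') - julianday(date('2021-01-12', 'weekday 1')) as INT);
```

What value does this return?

-758

`weekday 1` advances to the next Monday; 2021-01-12 is a Tuesday, so it moves forward to 2021-01-18.
9 days remain in December 2018 after the 22nd (31 − 22).
Full months from January 2019 through December 2020 contribute their day counts.
Then 18 days into January 2021.
Total: 9 + 31 + 28 + 31 + 30 + 31 + 30 + 31 + 31 + 30 + 31 + 30 + 31 + 31 + 29 + 31 + 30 + 31 + 30 + 31 + 31 + 30 + 31 + 30 + 31 + 18 = 758.
The subtraction is earlier − later, so the result is −758 → -758.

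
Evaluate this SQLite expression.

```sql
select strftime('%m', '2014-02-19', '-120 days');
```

First apply '-120 days': 2014-02-19 → 2013-10-22.
`%m` extracts the 2-digit month (01-12): 10.

10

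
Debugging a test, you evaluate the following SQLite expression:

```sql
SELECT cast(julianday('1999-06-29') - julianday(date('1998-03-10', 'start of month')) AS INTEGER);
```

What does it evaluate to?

485

`start of month` rewinds 1998-03-10 to 1998-03-01.
30 days remain in March 1998 after the 1st (31 − 1).
Full months from April 1998 through May 1999 contribute their day counts.
Then 29 days into June 1999.
Total: 30 + 30 + 31 + 30 + 31 + 31 + 30 + 31 + 30 + 31 + 31 + 28 + 31 + 30 + 31 + 29 = 485.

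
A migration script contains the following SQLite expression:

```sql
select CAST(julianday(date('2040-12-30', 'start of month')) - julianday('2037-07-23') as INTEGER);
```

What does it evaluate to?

`start of month` rewinds 2040-12-30 to 2040-12-01.
8 days remain in July 2037 after the 23rd (31 − 23).
Full months from August 2037 through November 2040 contribute their day counts.
Then 1 day into December 2040.
Total: 8 + 31 + 30 + 31 + 30 + 31 + 31 + 28 + 31 + 30 + 31 + 30 + 31 + 31 + 30 + 31 + 30 + 31 + 31 + 28 + 31 + 30 + 31 + 30 + 31 + 31 + 30 + 31 + 30 + 31 + 31 + 29 + 31 + 30 + 31 + 30 + 31 + 31 + 30 + 31 + 30 + 1 = 1227.

1227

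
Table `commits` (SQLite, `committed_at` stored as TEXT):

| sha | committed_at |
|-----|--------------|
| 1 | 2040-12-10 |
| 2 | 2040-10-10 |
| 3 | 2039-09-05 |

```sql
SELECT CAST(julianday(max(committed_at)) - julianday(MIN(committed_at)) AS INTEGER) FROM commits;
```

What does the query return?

MIN = 2039-09-05, MAX = 2040-12-10.
25 days remain in September 2039 after the 5th (30 − 5).
Full months from October 2039 through November 2040 contribute their day counts.
Then 10 days into December 2040.
Total: 25 + 31 + 30 + 31 + 31 + 29 + 31 + 30 + 31 + 30 + 31 + 31 + 30 + 31 + 30 + 10 = 462.

462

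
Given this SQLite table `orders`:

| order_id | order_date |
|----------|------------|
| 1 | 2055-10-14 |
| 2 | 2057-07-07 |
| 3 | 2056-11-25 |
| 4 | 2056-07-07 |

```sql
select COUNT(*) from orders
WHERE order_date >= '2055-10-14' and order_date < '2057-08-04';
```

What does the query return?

Rows in [2055-10-14, 2057-08-04): 2055-10-14, 2057-07-07, 2056-11-25, 2056-07-07 → 4 rows.

4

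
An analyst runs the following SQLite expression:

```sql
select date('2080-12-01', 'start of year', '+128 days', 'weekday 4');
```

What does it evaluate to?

2080-05-09

`start of year` rewinds 2080-12-01 to 2080-01-01.
Applying '+128 days' to 2080-01-01: counting 128 days forward gives 2080-05-08.
`weekday 4` advances to the next Thursday; 2080-05-08 is a Wednesday, so it moves forward to 2080-05-09.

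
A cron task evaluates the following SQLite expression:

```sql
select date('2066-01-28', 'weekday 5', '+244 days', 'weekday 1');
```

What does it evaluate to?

2066-10-04

`weekday 5` advances to the next Friday; 2066-01-28 is a Thursday, so it moves forward to 2066-01-29.
Applying '+244 days' to 2066-01-29: counting 244 days forward gives 2066-09-30.
`weekday 1` advances to the next Monday; 2066-09-30 is a Thursday, so it moves forward to 2066-10-04.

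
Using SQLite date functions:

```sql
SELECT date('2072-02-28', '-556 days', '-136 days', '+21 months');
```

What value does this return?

2072-01-07

Applying '-556 days' to 2072-02-28: counting 556 days back gives 2070-08-21.
Applying '-136 days' to 2070-08-21: counting 136 days back gives 2070-04-07.
Adding +21 months to 2070-04-07 gives 2072-01-07.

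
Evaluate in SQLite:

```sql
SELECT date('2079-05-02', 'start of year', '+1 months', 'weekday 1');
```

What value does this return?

2079-02-06

`start of year` rewinds 2079-05-02 to 2079-01-01.
Adding +1 month to 2079-01-01 gives 2079-02-01.
`weekday 1` advances to the next Monday; 2079-02-01 is a Wednesday, so it moves forward to 2079-02-06.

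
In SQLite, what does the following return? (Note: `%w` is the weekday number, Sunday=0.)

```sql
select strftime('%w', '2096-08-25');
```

6

2096-08-25 is a Saturday; with Sunday=0 that is 6.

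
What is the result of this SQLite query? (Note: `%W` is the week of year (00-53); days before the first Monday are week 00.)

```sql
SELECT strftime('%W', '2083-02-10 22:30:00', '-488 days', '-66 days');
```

31

First apply '-488 days', '-66 days': 2083-02-10 22:30:00 → 2081-08-05 22:30:00.
2081-08-05 is a Tuesday. SQLite's %W counts Mondays since the year started; the result is 31.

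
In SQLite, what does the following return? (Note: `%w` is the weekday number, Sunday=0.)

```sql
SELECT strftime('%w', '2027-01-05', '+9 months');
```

First apply '+9 months': 2027-01-05 → 2027-10-05.
2027-10-05 is a Tuesday; with Sunday=0 that is 2.

2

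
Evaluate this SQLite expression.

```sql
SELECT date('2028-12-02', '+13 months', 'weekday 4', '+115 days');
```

Adding +13 months to 2028-12-02 gives 2030-01-02.
`weekday 4` advances to the next Thursday; 2030-01-02 is a Wednesday, so it moves forward to 2030-01-03.
Applying '+115 days' to 2030-01-03: counting 115 days forward gives 2030-04-28.

2030-04-28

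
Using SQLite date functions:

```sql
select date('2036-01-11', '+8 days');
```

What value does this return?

2036-01-19

Advancing 8 more days within January lands on 2036-01-19.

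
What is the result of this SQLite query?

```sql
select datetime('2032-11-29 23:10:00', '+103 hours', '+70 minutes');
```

2032-12-04 07:20:00

+103 hours from 2032-11-29 23:10:00 is 2032-12-04 06:10:00 (crosses midnight).
70 minutes = 1h 10m; +70 minutes from 2032-12-04 06:10:00 is 2032-12-04 07:20:00.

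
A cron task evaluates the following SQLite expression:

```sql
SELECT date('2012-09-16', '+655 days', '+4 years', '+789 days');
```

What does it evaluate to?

2020-08-30

Applying '+655 days' to 2012-09-16: counting 655 days forward gives 2014-07-03.
Adding +4 years to 2014-07-03 gives 2018-07-03.
Applying '+789 days' to 2018-07-03: counting 789 days forward gives 2020-08-30.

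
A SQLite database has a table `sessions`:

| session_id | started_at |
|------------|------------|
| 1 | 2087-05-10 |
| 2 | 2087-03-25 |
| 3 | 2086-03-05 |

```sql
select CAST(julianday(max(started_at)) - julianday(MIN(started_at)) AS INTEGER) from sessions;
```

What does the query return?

MIN = 2086-03-05, MAX = 2087-05-10.
26 days remain in March 2086 after the 5th (31 − 5).
Full months from April 2086 through April 2087 contribute their day counts.
Then 10 days into May 2087.
Total: 26 + 30 + 31 + 30 + 31 + 31 + 30 + 31 + 30 + 31 + 31 + 28 + 31 + 30 + 10 = 431.

431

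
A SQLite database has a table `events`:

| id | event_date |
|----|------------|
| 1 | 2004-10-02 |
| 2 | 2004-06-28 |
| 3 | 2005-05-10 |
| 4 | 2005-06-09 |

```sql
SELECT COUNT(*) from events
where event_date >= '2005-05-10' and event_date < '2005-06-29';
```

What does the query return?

Rows in [2005-05-10, 2005-06-29): 2005-05-10, 2005-06-09 → 2 rows.

2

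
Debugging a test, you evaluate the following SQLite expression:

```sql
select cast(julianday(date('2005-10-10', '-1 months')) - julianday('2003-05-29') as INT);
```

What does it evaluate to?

Adding -1 month to 2005-10-10 gives 2005-09-10.
2 days remain in May 2003 after the 29th (31 − 29).
Full months from June 2003 through August 2005 contribute their day counts.
Then 10 days into September 2005.
Total: 2 + 30 + 31 + 31 + 30 + 31 + 30 + 31 + 31 + 29 + 31 + 30 + 31 + 30 + 31 + 31 + 30 + 31 + 30 + 31 + 31 + 28 + 31 + 30 + 31 + 30 + 31 + 31 + 10 = 835.

835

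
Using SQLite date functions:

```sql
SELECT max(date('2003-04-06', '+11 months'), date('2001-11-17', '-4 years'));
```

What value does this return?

date('2003-04-06', '+11 months') → 2004-03-06.
date('2001-11-17', '-4 years') → 1997-11-17.
Later of the two is 2004-03-06.

2004-03-06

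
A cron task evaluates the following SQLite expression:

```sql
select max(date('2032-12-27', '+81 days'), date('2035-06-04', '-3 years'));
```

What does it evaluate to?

date('2032-12-27', '+81 days') → 2033-03-18.
date('2035-06-04', '-3 years') → 2032-06-04.
Later of the two is 2033-03-18.

2033-03-18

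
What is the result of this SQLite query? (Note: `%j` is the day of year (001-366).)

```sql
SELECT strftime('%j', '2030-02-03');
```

034

Day-of-year for 2030-02-03: days since 2030-01-01 inclusive = 34, zero-padded to 034.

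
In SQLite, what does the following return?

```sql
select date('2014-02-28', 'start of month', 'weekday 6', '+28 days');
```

2014-03-01

`start of month` rewinds 2014-02-28 to 2014-02-01.
`weekday 6` advances to the next Saturday; 2014-02-01 is already a Saturday, so it stays at 2014-02-01.
February 2014 has 28 days; 27 remain after the 1st, so 28 days reach 2014-03-01.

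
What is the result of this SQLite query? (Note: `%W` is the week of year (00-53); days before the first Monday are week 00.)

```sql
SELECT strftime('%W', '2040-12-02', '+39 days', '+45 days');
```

07

First apply '+39 days', '+45 days': 2040-12-02 → 2041-02-24.
2041-02-24 is a Sunday. SQLite's %W counts Mondays since the year started; the result is 07.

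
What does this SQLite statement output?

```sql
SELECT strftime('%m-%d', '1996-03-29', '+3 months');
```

First apply '+3 months': 1996-03-29 → 1996-06-29.
`%m-%d` extracts the month-day: 06-29.

06-29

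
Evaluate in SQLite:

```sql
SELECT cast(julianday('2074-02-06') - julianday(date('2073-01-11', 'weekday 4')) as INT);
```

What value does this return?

390

`weekday 4` advances to the next Thursday; 2073-01-11 is a Wednesday, so it moves forward to 2073-01-12.
19 days remain in January 2073 after the 12th (31 − 12).
Full months from February 2073 through January 2074 contribute their day counts.
Then 6 days into February 2074.
Total: 19 + 28 + 31 + 30 + 31 + 30 + 31 + 31 + 30 + 31 + 30 + 31 + 31 + 6 = 390.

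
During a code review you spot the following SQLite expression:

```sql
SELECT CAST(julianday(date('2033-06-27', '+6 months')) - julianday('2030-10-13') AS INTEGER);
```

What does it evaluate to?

1171

Adding +6 months to 2033-06-27 gives 2033-12-27.
18 days remain in October 2030 after the 13th (31 − 13).
Full months from November 2030 through November 2033 contribute their day counts.
Then 27 days into December 2033.
Total: 18 + 30 + 31 + 31 + 28 + 31 + 30 + 31 + 30 + 31 + 31 + 30 + 31 + 30 + 31 + 31 + 29 + 31 + 30 + 31 + 30 + 31 + 31 + 30 + 31 + 30 + 31 + 31 + 28 + 31 + 30 + 31 + 30 + 31 + 31 + 30 + 31 + 30 + 27 = 1171.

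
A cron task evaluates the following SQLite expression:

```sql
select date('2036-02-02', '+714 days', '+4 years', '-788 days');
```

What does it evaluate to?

Applying '+714 days' to 2036-02-02: counting 714 days forward gives 2038-01-16.
Adding +4 years to 2038-01-16 gives 2042-01-16.
Applying '-788 days' to 2042-01-16: counting 788 days back gives 2039-11-20.

2039-11-20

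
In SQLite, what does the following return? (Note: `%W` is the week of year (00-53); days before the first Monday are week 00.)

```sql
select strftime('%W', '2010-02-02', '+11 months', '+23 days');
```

First apply '+11 months', '+23 days': 2010-02-02 → 2011-01-25.
2011-01-25 is a Tuesday. SQLite's %W counts Mondays since the year started; the result is 04.

04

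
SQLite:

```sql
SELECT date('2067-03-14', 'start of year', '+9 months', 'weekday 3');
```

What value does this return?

`start of year` rewinds 2067-03-14 to 2067-01-01.
Adding +9 months to 2067-01-01 gives 2067-10-01.
`weekday 3` advances to the next Wednesday; 2067-10-01 is a Saturday, so it moves forward to 2067-10-05.

2067-10-05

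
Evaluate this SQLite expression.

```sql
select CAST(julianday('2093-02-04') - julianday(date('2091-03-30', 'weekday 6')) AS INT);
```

676

`weekday 6` advances to the next Saturday; 2091-03-30 is a Friday, so it moves forward to 2091-03-31.
0 days remain in March 2091 after the 31st (31 − 31).
Full months from April 2091 through January 2093 contribute their day counts.
Then 4 days into February 2093.
Total: 0 + 30 + 31 + 30 + 31 + 31 + 30 + 31 + 30 + 31 + 31 + 29 + 31 + 30 + 31 + 30 + 31 + 31 + 30 + 31 + 30 + 31 + 31 + 4 = 676.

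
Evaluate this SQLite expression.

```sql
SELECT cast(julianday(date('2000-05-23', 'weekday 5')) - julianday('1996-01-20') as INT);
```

`weekday 5` advances to the next Friday; 2000-05-23 is a Tuesday, so it moves forward to 2000-05-26.
11 days remain in January 1996 after the 20th (31 − 20).
Full months from February 1996 through April 2000 contribute their day counts.
Then 26 days into May 2000.
Total: 11 + 29 + 31 + 30 + 31 + 30 + 31 + 31 + 30 + 31 + 30 + 31 + 31 + 28 + 31 + 30 + 31 + 30 + 31 + 31 + 30 + 31 + 30 + 31 + 31 + 28 + 31 + 30 + 31 + 30 + 31 + 31 + 30 + 31 + 30 + 31 + 31 + 28 + 31 + 30 + 31 + 30 + 31 + 31 + 30 + 31 + 30 + 31 + 31 + 29 + 31 + 30 + 26 = 1588.

1588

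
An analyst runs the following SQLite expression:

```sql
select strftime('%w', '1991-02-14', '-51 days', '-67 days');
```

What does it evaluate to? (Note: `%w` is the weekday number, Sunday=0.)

First apply '-51 days', '-67 days': 1991-02-14 → 1990-10-19.
1990-10-19 is a Friday; with Sunday=0 that is 5.

5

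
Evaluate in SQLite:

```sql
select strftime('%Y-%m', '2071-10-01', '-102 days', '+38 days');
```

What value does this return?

First apply '-102 days', '+38 days': 2071-10-01 → 2071-07-29.
`%Y-%m` extracts the year-month: 2071-07.

2071-07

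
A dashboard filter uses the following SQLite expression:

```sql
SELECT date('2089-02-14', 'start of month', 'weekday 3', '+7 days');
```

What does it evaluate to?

`start of month` rewinds 2089-02-14 to 2089-02-01.
`weekday 3` advances to the next Wednesday; 2089-02-01 is a Tuesday, so it moves forward to 2089-02-02.
Advancing 7 more days within February lands on 2089-02-09.

2089-02-09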